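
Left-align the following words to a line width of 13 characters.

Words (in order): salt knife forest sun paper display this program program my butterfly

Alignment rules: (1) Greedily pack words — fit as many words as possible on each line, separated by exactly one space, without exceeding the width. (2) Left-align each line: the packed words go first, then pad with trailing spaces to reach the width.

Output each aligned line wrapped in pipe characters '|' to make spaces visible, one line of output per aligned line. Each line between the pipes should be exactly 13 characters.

Line 1: ['salt', 'knife'] (min_width=10, slack=3)
Line 2: ['forest', 'sun'] (min_width=10, slack=3)
Line 3: ['paper', 'display'] (min_width=13, slack=0)
Line 4: ['this', 'program'] (min_width=12, slack=1)
Line 5: ['program', 'my'] (min_width=10, slack=3)
Line 6: ['butterfly'] (min_width=9, slack=4)

Answer: |salt knife   |
|forest sun   |
|paper display|
|this program |
|program my   |
|butterfly    |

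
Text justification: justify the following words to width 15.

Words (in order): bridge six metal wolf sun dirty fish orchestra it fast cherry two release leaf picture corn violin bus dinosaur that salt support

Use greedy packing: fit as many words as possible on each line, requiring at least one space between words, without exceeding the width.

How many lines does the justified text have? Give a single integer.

Line 1: ['bridge', 'six'] (min_width=10, slack=5)
Line 2: ['metal', 'wolf', 'sun'] (min_width=14, slack=1)
Line 3: ['dirty', 'fish'] (min_width=10, slack=5)
Line 4: ['orchestra', 'it'] (min_width=12, slack=3)
Line 5: ['fast', 'cherry', 'two'] (min_width=15, slack=0)
Line 6: ['release', 'leaf'] (min_width=12, slack=3)
Line 7: ['picture', 'corn'] (min_width=12, slack=3)
Line 8: ['violin', 'bus'] (min_width=10, slack=5)
Line 9: ['dinosaur', 'that'] (min_width=13, slack=2)
Line 10: ['salt', 'support'] (min_width=12, slack=3)
Total lines: 10

Answer: 10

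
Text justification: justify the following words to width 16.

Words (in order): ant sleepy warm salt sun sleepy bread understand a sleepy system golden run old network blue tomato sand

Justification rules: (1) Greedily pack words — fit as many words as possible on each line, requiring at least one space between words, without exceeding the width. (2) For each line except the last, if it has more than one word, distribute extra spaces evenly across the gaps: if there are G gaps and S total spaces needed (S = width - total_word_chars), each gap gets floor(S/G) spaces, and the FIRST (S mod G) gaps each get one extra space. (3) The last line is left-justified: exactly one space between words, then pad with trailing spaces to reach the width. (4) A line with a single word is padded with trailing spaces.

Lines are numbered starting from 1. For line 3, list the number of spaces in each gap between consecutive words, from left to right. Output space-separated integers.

Answer: 1

Derivation:
Line 1: ['ant', 'sleepy', 'warm'] (min_width=15, slack=1)
Line 2: ['salt', 'sun', 'sleepy'] (min_width=15, slack=1)
Line 3: ['bread', 'understand'] (min_width=16, slack=0)
Line 4: ['a', 'sleepy', 'system'] (min_width=15, slack=1)
Line 5: ['golden', 'run', 'old'] (min_width=14, slack=2)
Line 6: ['network', 'blue'] (min_width=12, slack=4)
Line 7: ['tomato', 'sand'] (min_width=11, slack=5)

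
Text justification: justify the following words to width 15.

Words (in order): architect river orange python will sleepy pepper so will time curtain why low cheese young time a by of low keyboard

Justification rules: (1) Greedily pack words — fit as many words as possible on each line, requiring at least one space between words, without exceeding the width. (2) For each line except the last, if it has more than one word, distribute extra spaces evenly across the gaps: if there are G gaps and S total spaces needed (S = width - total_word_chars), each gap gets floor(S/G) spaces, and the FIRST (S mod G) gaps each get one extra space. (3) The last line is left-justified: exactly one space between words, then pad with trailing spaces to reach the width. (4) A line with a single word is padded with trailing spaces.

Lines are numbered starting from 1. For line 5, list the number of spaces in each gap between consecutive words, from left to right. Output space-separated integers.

Answer: 4

Derivation:
Line 1: ['architect', 'river'] (min_width=15, slack=0)
Line 2: ['orange', 'python'] (min_width=13, slack=2)
Line 3: ['will', 'sleepy'] (min_width=11, slack=4)
Line 4: ['pepper', 'so', 'will'] (min_width=14, slack=1)
Line 5: ['time', 'curtain'] (min_width=12, slack=3)
Line 6: ['why', 'low', 'cheese'] (min_width=14, slack=1)
Line 7: ['young', 'time', 'a', 'by'] (min_width=15, slack=0)
Line 8: ['of', 'low', 'keyboard'] (min_width=15, slack=0)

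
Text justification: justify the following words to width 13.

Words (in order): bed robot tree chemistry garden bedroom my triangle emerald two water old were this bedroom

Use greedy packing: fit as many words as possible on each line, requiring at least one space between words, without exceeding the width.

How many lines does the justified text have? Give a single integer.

Answer: 10

Derivation:
Line 1: ['bed', 'robot'] (min_width=9, slack=4)
Line 2: ['tree'] (min_width=4, slack=9)
Line 3: ['chemistry'] (min_width=9, slack=4)
Line 4: ['garden'] (min_width=6, slack=7)
Line 5: ['bedroom', 'my'] (min_width=10, slack=3)
Line 6: ['triangle'] (min_width=8, slack=5)
Line 7: ['emerald', 'two'] (min_width=11, slack=2)
Line 8: ['water', 'old'] (min_width=9, slack=4)
Line 9: ['were', 'this'] (min_width=9, slack=4)
Line 10: ['bedroom'] (min_width=7, slack=6)
Total lines: 10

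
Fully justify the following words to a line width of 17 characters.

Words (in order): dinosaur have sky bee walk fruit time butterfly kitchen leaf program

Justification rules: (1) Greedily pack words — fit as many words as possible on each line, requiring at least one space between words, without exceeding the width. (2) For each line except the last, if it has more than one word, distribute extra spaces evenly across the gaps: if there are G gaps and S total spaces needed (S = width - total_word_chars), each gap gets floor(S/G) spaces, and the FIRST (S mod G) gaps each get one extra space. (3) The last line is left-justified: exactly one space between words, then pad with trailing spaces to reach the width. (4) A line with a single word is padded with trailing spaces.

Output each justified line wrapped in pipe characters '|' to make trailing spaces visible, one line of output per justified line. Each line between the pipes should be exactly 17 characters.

Answer: |dinosaur have sky|
|bee   walk  fruit|
|time    butterfly|
|kitchen      leaf|
|program          |

Derivation:
Line 1: ['dinosaur', 'have', 'sky'] (min_width=17, slack=0)
Line 2: ['bee', 'walk', 'fruit'] (min_width=14, slack=3)
Line 3: ['time', 'butterfly'] (min_width=14, slack=3)
Line 4: ['kitchen', 'leaf'] (min_width=12, slack=5)
Line 5: ['program'] (min_width=7, slack=10)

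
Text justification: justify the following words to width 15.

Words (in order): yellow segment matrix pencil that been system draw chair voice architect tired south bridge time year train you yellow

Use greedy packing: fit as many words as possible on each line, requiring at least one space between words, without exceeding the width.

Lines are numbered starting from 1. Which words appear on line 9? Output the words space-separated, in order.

Answer: you yellow

Derivation:
Line 1: ['yellow', 'segment'] (min_width=14, slack=1)
Line 2: ['matrix', 'pencil'] (min_width=13, slack=2)
Line 3: ['that', 'been'] (min_width=9, slack=6)
Line 4: ['system', 'draw'] (min_width=11, slack=4)
Line 5: ['chair', 'voice'] (min_width=11, slack=4)
Line 6: ['architect', 'tired'] (min_width=15, slack=0)
Line 7: ['south', 'bridge'] (min_width=12, slack=3)
Line 8: ['time', 'year', 'train'] (min_width=15, slack=0)
Line 9: ['you', 'yellow'] (min_width=10, slack=5)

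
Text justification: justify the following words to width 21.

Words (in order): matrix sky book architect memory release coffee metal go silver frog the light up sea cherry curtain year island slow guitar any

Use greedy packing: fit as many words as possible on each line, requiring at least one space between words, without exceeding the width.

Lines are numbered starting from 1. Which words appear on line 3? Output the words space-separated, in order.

Line 1: ['matrix', 'sky', 'book'] (min_width=15, slack=6)
Line 2: ['architect', 'memory'] (min_width=16, slack=5)
Line 3: ['release', 'coffee', 'metal'] (min_width=20, slack=1)
Line 4: ['go', 'silver', 'frog', 'the'] (min_width=18, slack=3)
Line 5: ['light', 'up', 'sea', 'cherry'] (min_width=19, slack=2)
Line 6: ['curtain', 'year', 'island'] (min_width=19, slack=2)
Line 7: ['slow', 'guitar', 'any'] (min_width=15, slack=6)

Answer: release coffee metal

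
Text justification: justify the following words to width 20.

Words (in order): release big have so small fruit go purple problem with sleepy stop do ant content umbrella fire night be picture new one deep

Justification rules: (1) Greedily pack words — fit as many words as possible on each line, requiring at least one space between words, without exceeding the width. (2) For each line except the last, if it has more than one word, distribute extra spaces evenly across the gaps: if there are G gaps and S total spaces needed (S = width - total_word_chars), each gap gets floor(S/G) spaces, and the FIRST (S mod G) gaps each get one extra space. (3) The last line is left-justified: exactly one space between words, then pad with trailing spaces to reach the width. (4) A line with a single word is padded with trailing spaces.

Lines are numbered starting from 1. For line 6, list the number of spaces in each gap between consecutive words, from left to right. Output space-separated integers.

Answer: 5 4

Derivation:
Line 1: ['release', 'big', 'have', 'so'] (min_width=19, slack=1)
Line 2: ['small', 'fruit', 'go'] (min_width=14, slack=6)
Line 3: ['purple', 'problem', 'with'] (min_width=19, slack=1)
Line 4: ['sleepy', 'stop', 'do', 'ant'] (min_width=18, slack=2)
Line 5: ['content', 'umbrella'] (min_width=16, slack=4)
Line 6: ['fire', 'night', 'be'] (min_width=13, slack=7)
Line 7: ['picture', 'new', 'one', 'deep'] (min_width=20, slack=0)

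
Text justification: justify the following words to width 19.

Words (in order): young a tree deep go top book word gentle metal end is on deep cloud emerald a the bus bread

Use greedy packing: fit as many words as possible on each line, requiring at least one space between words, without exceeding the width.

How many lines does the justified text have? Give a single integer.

Answer: 6

Derivation:
Line 1: ['young', 'a', 'tree', 'deep'] (min_width=17, slack=2)
Line 2: ['go', 'top', 'book', 'word'] (min_width=16, slack=3)
Line 3: ['gentle', 'metal', 'end', 'is'] (min_width=19, slack=0)
Line 4: ['on', 'deep', 'cloud'] (min_width=13, slack=6)
Line 5: ['emerald', 'a', 'the', 'bus'] (min_width=17, slack=2)
Line 6: ['bread'] (min_width=5, slack=14)
Total lines: 6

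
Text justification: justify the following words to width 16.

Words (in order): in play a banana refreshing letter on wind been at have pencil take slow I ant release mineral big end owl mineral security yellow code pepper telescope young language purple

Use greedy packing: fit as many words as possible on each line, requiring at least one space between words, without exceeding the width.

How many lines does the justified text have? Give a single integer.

Answer: 12

Derivation:
Line 1: ['in', 'play', 'a', 'banana'] (min_width=16, slack=0)
Line 2: ['refreshing'] (min_width=10, slack=6)
Line 3: ['letter', 'on', 'wind'] (min_width=14, slack=2)
Line 4: ['been', 'at', 'have'] (min_width=12, slack=4)
Line 5: ['pencil', 'take', 'slow'] (min_width=16, slack=0)
Line 6: ['I', 'ant', 'release'] (min_width=13, slack=3)
Line 7: ['mineral', 'big', 'end'] (min_width=15, slack=1)
Line 8: ['owl', 'mineral'] (min_width=11, slack=5)
Line 9: ['security', 'yellow'] (min_width=15, slack=1)
Line 10: ['code', 'pepper'] (min_width=11, slack=5)
Line 11: ['telescope', 'young'] (min_width=15, slack=1)
Line 12: ['language', 'purple'] (min_width=15, slack=1)
Total lines: 12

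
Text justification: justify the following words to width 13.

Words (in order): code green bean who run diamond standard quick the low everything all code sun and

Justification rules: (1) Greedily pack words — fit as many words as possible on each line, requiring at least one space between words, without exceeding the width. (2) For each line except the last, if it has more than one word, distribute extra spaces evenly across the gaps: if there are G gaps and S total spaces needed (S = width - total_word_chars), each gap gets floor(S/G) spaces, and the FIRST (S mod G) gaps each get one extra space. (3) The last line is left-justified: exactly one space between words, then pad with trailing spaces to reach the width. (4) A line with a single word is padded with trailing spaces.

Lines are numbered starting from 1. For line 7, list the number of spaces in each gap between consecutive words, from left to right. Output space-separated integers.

Answer: 2 1

Derivation:
Line 1: ['code', 'green'] (min_width=10, slack=3)
Line 2: ['bean', 'who', 'run'] (min_width=12, slack=1)
Line 3: ['diamond'] (min_width=7, slack=6)
Line 4: ['standard'] (min_width=8, slack=5)
Line 5: ['quick', 'the', 'low'] (min_width=13, slack=0)
Line 6: ['everything'] (min_width=10, slack=3)
Line 7: ['all', 'code', 'sun'] (min_width=12, slack=1)
Line 8: ['and'] (min_width=3, slack=10)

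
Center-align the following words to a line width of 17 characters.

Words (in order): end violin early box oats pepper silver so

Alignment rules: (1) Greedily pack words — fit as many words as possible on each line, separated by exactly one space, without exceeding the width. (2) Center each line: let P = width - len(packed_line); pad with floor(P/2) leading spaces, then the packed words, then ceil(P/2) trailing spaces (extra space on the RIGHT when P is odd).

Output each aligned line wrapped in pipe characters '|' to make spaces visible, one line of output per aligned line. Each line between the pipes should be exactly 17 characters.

Line 1: ['end', 'violin', 'early'] (min_width=16, slack=1)
Line 2: ['box', 'oats', 'pepper'] (min_width=15, slack=2)
Line 3: ['silver', 'so'] (min_width=9, slack=8)

Answer: |end violin early |
| box oats pepper |
|    silver so    |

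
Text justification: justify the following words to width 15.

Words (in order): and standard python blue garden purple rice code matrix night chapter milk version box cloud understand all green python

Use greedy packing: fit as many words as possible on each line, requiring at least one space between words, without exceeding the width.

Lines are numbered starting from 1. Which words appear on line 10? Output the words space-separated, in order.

Line 1: ['and', 'standard'] (min_width=12, slack=3)
Line 2: ['python', 'blue'] (min_width=11, slack=4)
Line 3: ['garden', 'purple'] (min_width=13, slack=2)
Line 4: ['rice', 'code'] (min_width=9, slack=6)
Line 5: ['matrix', 'night'] (min_width=12, slack=3)
Line 6: ['chapter', 'milk'] (min_width=12, slack=3)
Line 7: ['version', 'box'] (min_width=11, slack=4)
Line 8: ['cloud'] (min_width=5, slack=10)
Line 9: ['understand', 'all'] (min_width=14, slack=1)
Line 10: ['green', 'python'] (min_width=12, slack=3)

Answer: green python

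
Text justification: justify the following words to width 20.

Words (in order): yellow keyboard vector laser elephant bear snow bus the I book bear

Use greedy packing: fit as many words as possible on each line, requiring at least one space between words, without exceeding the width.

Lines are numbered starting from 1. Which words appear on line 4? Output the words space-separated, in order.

Line 1: ['yellow', 'keyboard'] (min_width=15, slack=5)
Line 2: ['vector', 'laser'] (min_width=12, slack=8)
Line 3: ['elephant', 'bear', 'snow'] (min_width=18, slack=2)
Line 4: ['bus', 'the', 'I', 'book', 'bear'] (min_width=19, slack=1)

Answer: bus the I book bear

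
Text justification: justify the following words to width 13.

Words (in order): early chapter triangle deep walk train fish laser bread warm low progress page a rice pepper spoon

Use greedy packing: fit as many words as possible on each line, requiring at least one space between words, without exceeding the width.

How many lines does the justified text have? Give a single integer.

Line 1: ['early', 'chapter'] (min_width=13, slack=0)
Line 2: ['triangle', 'deep'] (min_width=13, slack=0)
Line 3: ['walk', 'train'] (min_width=10, slack=3)
Line 4: ['fish', 'laser'] (min_width=10, slack=3)
Line 5: ['bread', 'warm'] (min_width=10, slack=3)
Line 6: ['low', 'progress'] (min_width=12, slack=1)
Line 7: ['page', 'a', 'rice'] (min_width=11, slack=2)
Line 8: ['pepper', 'spoon'] (min_width=12, slack=1)
Total lines: 8

Answer: 8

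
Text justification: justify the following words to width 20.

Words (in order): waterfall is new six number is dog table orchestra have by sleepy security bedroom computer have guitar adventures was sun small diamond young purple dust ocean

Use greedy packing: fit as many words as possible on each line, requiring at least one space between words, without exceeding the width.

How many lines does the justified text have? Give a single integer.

Answer: 9

Derivation:
Line 1: ['waterfall', 'is', 'new', 'six'] (min_width=20, slack=0)
Line 2: ['number', 'is', 'dog', 'table'] (min_width=19, slack=1)
Line 3: ['orchestra', 'have', 'by'] (min_width=17, slack=3)
Line 4: ['sleepy', 'security'] (min_width=15, slack=5)
Line 5: ['bedroom', 'computer'] (min_width=16, slack=4)
Line 6: ['have', 'guitar'] (min_width=11, slack=9)
Line 7: ['adventures', 'was', 'sun'] (min_width=18, slack=2)
Line 8: ['small', 'diamond', 'young'] (min_width=19, slack=1)
Line 9: ['purple', 'dust', 'ocean'] (min_width=17, slack=3)
Total lines: 9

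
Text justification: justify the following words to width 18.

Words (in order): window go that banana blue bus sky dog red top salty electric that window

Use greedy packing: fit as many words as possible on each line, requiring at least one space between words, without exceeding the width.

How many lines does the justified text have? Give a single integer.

Answer: 5

Derivation:
Line 1: ['window', 'go', 'that'] (min_width=14, slack=4)
Line 2: ['banana', 'blue', 'bus'] (min_width=15, slack=3)
Line 3: ['sky', 'dog', 'red', 'top'] (min_width=15, slack=3)
Line 4: ['salty', 'electric'] (min_width=14, slack=4)
Line 5: ['that', 'window'] (min_width=11, slack=7)
Total lines: 5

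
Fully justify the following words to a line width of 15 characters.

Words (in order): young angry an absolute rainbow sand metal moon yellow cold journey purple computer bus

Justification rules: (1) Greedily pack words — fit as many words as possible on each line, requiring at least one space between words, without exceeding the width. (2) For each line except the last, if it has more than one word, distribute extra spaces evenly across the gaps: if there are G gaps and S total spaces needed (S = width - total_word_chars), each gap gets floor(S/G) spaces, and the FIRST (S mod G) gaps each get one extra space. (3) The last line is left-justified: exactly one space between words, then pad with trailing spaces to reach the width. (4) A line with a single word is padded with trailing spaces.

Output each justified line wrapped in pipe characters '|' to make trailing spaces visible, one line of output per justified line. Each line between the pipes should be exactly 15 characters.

Answer: |young  angry an|
|absolute       |
|rainbow    sand|
|metal      moon|
|yellow     cold|
|journey  purple|
|computer bus   |

Derivation:
Line 1: ['young', 'angry', 'an'] (min_width=14, slack=1)
Line 2: ['absolute'] (min_width=8, slack=7)
Line 3: ['rainbow', 'sand'] (min_width=12, slack=3)
Line 4: ['metal', 'moon'] (min_width=10, slack=5)
Line 5: ['yellow', 'cold'] (min_width=11, slack=4)
Line 6: ['journey', 'purple'] (min_width=14, slack=1)
Line 7: ['computer', 'bus'] (min_width=12, slack=3)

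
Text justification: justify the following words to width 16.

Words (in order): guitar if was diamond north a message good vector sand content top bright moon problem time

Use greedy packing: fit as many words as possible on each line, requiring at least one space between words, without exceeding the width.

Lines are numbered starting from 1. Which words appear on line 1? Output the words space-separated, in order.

Line 1: ['guitar', 'if', 'was'] (min_width=13, slack=3)
Line 2: ['diamond', 'north', 'a'] (min_width=15, slack=1)
Line 3: ['message', 'good'] (min_width=12, slack=4)
Line 4: ['vector', 'sand'] (min_width=11, slack=5)
Line 5: ['content', 'top'] (min_width=11, slack=5)
Line 6: ['bright', 'moon'] (min_width=11, slack=5)
Line 7: ['problem', 'time'] (min_width=12, slack=4)

Answer: guitar if was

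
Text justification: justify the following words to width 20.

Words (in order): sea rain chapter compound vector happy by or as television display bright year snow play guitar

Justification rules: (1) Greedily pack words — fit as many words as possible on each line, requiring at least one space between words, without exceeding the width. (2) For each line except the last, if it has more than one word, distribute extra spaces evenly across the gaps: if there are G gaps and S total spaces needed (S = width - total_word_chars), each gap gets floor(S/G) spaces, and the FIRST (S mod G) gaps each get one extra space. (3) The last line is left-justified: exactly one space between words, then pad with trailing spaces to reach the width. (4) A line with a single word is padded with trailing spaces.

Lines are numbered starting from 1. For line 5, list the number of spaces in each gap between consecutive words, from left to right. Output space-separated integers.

Answer: 3 3

Derivation:
Line 1: ['sea', 'rain', 'chapter'] (min_width=16, slack=4)
Line 2: ['compound', 'vector'] (min_width=15, slack=5)
Line 3: ['happy', 'by', 'or', 'as'] (min_width=14, slack=6)
Line 4: ['television', 'display'] (min_width=18, slack=2)
Line 5: ['bright', 'year', 'snow'] (min_width=16, slack=4)
Line 6: ['play', 'guitar'] (min_width=11, slack=9)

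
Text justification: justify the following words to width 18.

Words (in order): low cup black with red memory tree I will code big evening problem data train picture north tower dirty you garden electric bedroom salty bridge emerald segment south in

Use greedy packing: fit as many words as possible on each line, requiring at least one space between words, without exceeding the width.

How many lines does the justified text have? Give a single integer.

Answer: 11

Derivation:
Line 1: ['low', 'cup', 'black', 'with'] (min_width=18, slack=0)
Line 2: ['red', 'memory', 'tree', 'I'] (min_width=17, slack=1)
Line 3: ['will', 'code', 'big'] (min_width=13, slack=5)
Line 4: ['evening', 'problem'] (min_width=15, slack=3)
Line 5: ['data', 'train', 'picture'] (min_width=18, slack=0)
Line 6: ['north', 'tower', 'dirty'] (min_width=17, slack=1)
Line 7: ['you', 'garden'] (min_width=10, slack=8)
Line 8: ['electric', 'bedroom'] (min_width=16, slack=2)
Line 9: ['salty', 'bridge'] (min_width=12, slack=6)
Line 10: ['emerald', 'segment'] (min_width=15, slack=3)
Line 11: ['south', 'in'] (min_width=8, slack=10)
Total lines: 11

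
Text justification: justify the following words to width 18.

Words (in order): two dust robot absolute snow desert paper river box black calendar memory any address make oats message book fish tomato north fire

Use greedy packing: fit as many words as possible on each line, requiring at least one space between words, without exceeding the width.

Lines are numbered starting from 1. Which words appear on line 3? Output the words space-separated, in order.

Answer: desert paper river

Derivation:
Line 1: ['two', 'dust', 'robot'] (min_width=14, slack=4)
Line 2: ['absolute', 'snow'] (min_width=13, slack=5)
Line 3: ['desert', 'paper', 'river'] (min_width=18, slack=0)
Line 4: ['box', 'black', 'calendar'] (min_width=18, slack=0)
Line 5: ['memory', 'any', 'address'] (min_width=18, slack=0)
Line 6: ['make', 'oats', 'message'] (min_width=17, slack=1)
Line 7: ['book', 'fish', 'tomato'] (min_width=16, slack=2)
Line 8: ['north', 'fire'] (min_width=10, slack=8)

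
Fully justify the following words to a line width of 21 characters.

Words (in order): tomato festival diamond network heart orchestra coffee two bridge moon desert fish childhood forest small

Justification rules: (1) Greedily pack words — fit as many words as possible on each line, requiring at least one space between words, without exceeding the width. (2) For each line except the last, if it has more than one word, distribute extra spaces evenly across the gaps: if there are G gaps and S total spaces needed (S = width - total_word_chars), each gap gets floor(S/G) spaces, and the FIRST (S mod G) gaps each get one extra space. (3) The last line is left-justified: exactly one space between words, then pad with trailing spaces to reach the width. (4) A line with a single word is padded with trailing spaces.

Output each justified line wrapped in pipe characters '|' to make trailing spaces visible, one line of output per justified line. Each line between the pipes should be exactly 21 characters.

Line 1: ['tomato', 'festival'] (min_width=15, slack=6)
Line 2: ['diamond', 'network', 'heart'] (min_width=21, slack=0)
Line 3: ['orchestra', 'coffee', 'two'] (min_width=20, slack=1)
Line 4: ['bridge', 'moon', 'desert'] (min_width=18, slack=3)
Line 5: ['fish', 'childhood', 'forest'] (min_width=21, slack=0)
Line 6: ['small'] (min_width=5, slack=16)

Answer: |tomato       festival|
|diamond network heart|
|orchestra  coffee two|
|bridge   moon  desert|
|fish childhood forest|
|small                |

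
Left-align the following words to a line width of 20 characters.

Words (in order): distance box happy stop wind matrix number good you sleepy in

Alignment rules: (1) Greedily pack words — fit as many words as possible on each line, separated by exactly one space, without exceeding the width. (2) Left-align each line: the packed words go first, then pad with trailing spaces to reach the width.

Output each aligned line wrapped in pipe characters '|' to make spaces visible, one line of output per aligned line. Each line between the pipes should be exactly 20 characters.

Line 1: ['distance', 'box', 'happy'] (min_width=18, slack=2)
Line 2: ['stop', 'wind', 'matrix'] (min_width=16, slack=4)
Line 3: ['number', 'good', 'you'] (min_width=15, slack=5)
Line 4: ['sleepy', 'in'] (min_width=9, slack=11)

Answer: |distance box happy  |
|stop wind matrix    |
|number good you     |
|sleepy in           |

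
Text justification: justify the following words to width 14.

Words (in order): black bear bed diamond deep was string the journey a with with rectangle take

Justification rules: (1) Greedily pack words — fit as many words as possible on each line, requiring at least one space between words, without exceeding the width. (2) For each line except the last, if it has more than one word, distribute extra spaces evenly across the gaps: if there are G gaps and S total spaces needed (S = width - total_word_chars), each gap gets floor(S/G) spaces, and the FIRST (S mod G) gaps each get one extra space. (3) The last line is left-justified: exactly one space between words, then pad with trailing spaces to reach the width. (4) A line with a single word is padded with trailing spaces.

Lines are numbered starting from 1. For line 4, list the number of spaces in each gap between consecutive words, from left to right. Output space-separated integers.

Answer: 1 1

Derivation:
Line 1: ['black', 'bear', 'bed'] (min_width=14, slack=0)
Line 2: ['diamond', 'deep'] (min_width=12, slack=2)
Line 3: ['was', 'string', 'the'] (min_width=14, slack=0)
Line 4: ['journey', 'a', 'with'] (min_width=14, slack=0)
Line 5: ['with', 'rectangle'] (min_width=14, slack=0)
Line 6: ['take'] (min_width=4, slack=10)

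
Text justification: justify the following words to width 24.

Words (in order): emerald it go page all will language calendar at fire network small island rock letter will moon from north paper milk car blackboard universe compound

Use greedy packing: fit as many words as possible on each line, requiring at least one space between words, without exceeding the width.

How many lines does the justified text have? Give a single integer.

Line 1: ['emerald', 'it', 'go', 'page', 'all'] (min_width=22, slack=2)
Line 2: ['will', 'language', 'calendar'] (min_width=22, slack=2)
Line 3: ['at', 'fire', 'network', 'small'] (min_width=21, slack=3)
Line 4: ['island', 'rock', 'letter', 'will'] (min_width=23, slack=1)
Line 5: ['moon', 'from', 'north', 'paper'] (min_width=21, slack=3)
Line 6: ['milk', 'car', 'blackboard'] (min_width=19, slack=5)
Line 7: ['universe', 'compound'] (min_width=17, slack=7)
Total lines: 7

Answer: 7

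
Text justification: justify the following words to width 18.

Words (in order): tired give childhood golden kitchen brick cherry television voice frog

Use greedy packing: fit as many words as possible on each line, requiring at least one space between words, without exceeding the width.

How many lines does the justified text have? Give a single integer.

Answer: 5

Derivation:
Line 1: ['tired', 'give'] (min_width=10, slack=8)
Line 2: ['childhood', 'golden'] (min_width=16, slack=2)
Line 3: ['kitchen', 'brick'] (min_width=13, slack=5)
Line 4: ['cherry', 'television'] (min_width=17, slack=1)
Line 5: ['voice', 'frog'] (min_width=10, slack=8)
Total lines: 5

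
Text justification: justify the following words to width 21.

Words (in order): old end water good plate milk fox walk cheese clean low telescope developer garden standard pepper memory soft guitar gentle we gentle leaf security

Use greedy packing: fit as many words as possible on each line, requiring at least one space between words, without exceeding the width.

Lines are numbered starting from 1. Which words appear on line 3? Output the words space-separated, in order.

Answer: cheese clean low

Derivation:
Line 1: ['old', 'end', 'water', 'good'] (min_width=18, slack=3)
Line 2: ['plate', 'milk', 'fox', 'walk'] (min_width=19, slack=2)
Line 3: ['cheese', 'clean', 'low'] (min_width=16, slack=5)
Line 4: ['telescope', 'developer'] (min_width=19, slack=2)
Line 5: ['garden', 'standard'] (min_width=15, slack=6)
Line 6: ['pepper', 'memory', 'soft'] (min_width=18, slack=3)
Line 7: ['guitar', 'gentle', 'we'] (min_width=16, slack=5)
Line 8: ['gentle', 'leaf', 'security'] (min_width=20, slack=1)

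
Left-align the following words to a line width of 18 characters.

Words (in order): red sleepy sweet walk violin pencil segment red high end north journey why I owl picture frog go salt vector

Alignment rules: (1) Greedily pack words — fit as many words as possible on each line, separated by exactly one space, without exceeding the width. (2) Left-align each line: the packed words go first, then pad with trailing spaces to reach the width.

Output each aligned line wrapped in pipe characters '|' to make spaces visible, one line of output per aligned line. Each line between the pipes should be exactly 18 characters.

Answer: |red sleepy sweet  |
|walk violin pencil|
|segment red high  |
|end north journey |
|why I owl picture |
|frog go salt      |
|vector            |

Derivation:
Line 1: ['red', 'sleepy', 'sweet'] (min_width=16, slack=2)
Line 2: ['walk', 'violin', 'pencil'] (min_width=18, slack=0)
Line 3: ['segment', 'red', 'high'] (min_width=16, slack=2)
Line 4: ['end', 'north', 'journey'] (min_width=17, slack=1)
Line 5: ['why', 'I', 'owl', 'picture'] (min_width=17, slack=1)
Line 6: ['frog', 'go', 'salt'] (min_width=12, slack=6)
Line 7: ['vector'] (min_width=6, slack=12)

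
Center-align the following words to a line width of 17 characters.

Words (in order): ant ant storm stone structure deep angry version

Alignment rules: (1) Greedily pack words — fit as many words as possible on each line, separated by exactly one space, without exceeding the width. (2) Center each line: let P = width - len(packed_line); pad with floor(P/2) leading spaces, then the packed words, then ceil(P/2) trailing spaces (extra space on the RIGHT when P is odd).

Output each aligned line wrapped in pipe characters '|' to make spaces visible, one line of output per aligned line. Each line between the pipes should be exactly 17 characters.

Line 1: ['ant', 'ant', 'storm'] (min_width=13, slack=4)
Line 2: ['stone', 'structure'] (min_width=15, slack=2)
Line 3: ['deep', 'angry'] (min_width=10, slack=7)
Line 4: ['version'] (min_width=7, slack=10)

Answer: |  ant ant storm  |
| stone structure |
|   deep angry    |
|     version     |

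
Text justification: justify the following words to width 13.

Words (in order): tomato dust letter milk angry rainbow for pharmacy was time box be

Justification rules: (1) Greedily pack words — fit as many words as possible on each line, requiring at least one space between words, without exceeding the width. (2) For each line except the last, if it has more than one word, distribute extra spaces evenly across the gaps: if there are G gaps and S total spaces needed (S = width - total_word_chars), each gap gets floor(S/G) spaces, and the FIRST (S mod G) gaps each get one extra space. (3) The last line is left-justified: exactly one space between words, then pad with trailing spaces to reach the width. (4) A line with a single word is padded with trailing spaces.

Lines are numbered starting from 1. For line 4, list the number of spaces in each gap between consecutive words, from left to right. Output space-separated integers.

Line 1: ['tomato', 'dust'] (min_width=11, slack=2)
Line 2: ['letter', 'milk'] (min_width=11, slack=2)
Line 3: ['angry', 'rainbow'] (min_width=13, slack=0)
Line 4: ['for', 'pharmacy'] (min_width=12, slack=1)
Line 5: ['was', 'time', 'box'] (min_width=12, slack=1)
Line 6: ['be'] (min_width=2, slack=11)

Answer: 2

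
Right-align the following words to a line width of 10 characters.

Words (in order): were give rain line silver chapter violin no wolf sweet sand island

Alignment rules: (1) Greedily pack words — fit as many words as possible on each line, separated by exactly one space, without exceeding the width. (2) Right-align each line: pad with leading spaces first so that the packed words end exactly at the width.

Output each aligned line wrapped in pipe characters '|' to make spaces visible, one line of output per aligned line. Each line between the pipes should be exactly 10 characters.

Line 1: ['were', 'give'] (min_width=9, slack=1)
Line 2: ['rain', 'line'] (min_width=9, slack=1)
Line 3: ['silver'] (min_width=6, slack=4)
Line 4: ['chapter'] (min_width=7, slack=3)
Line 5: ['violin', 'no'] (min_width=9, slack=1)
Line 6: ['wolf', 'sweet'] (min_width=10, slack=0)
Line 7: ['sand'] (min_width=4, slack=6)
Line 8: ['island'] (min_width=6, slack=4)

Answer: | were give|
| rain line|
|    silver|
|   chapter|
| violin no|
|wolf sweet|
|      sand|
|    island|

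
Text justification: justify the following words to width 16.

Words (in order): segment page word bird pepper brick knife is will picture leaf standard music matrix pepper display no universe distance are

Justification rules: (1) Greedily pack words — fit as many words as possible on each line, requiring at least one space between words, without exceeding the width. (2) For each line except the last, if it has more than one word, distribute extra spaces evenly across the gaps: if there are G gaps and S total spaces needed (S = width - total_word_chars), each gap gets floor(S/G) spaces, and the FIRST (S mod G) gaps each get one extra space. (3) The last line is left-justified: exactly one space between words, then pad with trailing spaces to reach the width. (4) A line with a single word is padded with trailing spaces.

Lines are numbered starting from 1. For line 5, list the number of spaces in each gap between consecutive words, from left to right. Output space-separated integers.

Answer: 4

Derivation:
Line 1: ['segment', 'page'] (min_width=12, slack=4)
Line 2: ['word', 'bird', 'pepper'] (min_width=16, slack=0)
Line 3: ['brick', 'knife', 'is'] (min_width=14, slack=2)
Line 4: ['will', 'picture'] (min_width=12, slack=4)
Line 5: ['leaf', 'standard'] (min_width=13, slack=3)
Line 6: ['music', 'matrix'] (min_width=12, slack=4)
Line 7: ['pepper', 'display'] (min_width=14, slack=2)
Line 8: ['no', 'universe'] (min_width=11, slack=5)
Line 9: ['distance', 'are'] (min_width=12, slack=4)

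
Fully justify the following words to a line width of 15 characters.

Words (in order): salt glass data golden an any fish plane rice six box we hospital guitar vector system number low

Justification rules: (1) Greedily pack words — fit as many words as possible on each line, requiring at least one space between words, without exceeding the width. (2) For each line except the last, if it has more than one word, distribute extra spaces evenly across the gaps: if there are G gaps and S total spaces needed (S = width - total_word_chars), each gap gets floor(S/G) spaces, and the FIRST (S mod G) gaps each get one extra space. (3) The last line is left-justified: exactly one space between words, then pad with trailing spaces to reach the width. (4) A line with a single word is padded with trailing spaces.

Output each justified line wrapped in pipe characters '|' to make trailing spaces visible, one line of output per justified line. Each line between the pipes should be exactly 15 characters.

Answer: |salt glass data|
|golden  an  any|
|fish plane rice|
|six    box   we|
|hospital guitar|
|vector   system|
|number low     |

Derivation:
Line 1: ['salt', 'glass', 'data'] (min_width=15, slack=0)
Line 2: ['golden', 'an', 'any'] (min_width=13, slack=2)
Line 3: ['fish', 'plane', 'rice'] (min_width=15, slack=0)
Line 4: ['six', 'box', 'we'] (min_width=10, slack=5)
Line 5: ['hospital', 'guitar'] (min_width=15, slack=0)
Line 6: ['vector', 'system'] (min_width=13, slack=2)
Line 7: ['number', 'low'] (min_width=10, slack=5)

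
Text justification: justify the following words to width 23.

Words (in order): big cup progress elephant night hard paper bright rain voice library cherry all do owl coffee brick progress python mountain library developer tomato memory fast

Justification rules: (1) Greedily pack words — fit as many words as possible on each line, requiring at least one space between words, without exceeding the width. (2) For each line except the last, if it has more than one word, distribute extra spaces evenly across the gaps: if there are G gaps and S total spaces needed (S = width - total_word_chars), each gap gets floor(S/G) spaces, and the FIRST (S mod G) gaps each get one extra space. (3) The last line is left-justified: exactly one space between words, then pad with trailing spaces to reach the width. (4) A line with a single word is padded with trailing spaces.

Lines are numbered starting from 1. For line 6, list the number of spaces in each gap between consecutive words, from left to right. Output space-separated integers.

Line 1: ['big', 'cup', 'progress'] (min_width=16, slack=7)
Line 2: ['elephant', 'night', 'hard'] (min_width=19, slack=4)
Line 3: ['paper', 'bright', 'rain', 'voice'] (min_width=23, slack=0)
Line 4: ['library', 'cherry', 'all', 'do'] (min_width=21, slack=2)
Line 5: ['owl', 'coffee', 'brick'] (min_width=16, slack=7)
Line 6: ['progress', 'python'] (min_width=15, slack=8)
Line 7: ['mountain', 'library'] (min_width=16, slack=7)
Line 8: ['developer', 'tomato', 'memory'] (min_width=23, slack=0)
Line 9: ['fast'] (min_width=4, slack=19)

Answer: 9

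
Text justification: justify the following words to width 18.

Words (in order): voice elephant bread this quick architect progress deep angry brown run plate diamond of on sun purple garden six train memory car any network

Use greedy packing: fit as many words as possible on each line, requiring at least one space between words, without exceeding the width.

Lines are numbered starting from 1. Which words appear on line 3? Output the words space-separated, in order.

Answer: architect progress

Derivation:
Line 1: ['voice', 'elephant'] (min_width=14, slack=4)
Line 2: ['bread', 'this', 'quick'] (min_width=16, slack=2)
Line 3: ['architect', 'progress'] (min_width=18, slack=0)
Line 4: ['deep', 'angry', 'brown'] (min_width=16, slack=2)
Line 5: ['run', 'plate', 'diamond'] (min_width=17, slack=1)
Line 6: ['of', 'on', 'sun', 'purple'] (min_width=16, slack=2)
Line 7: ['garden', 'six', 'train'] (min_width=16, slack=2)
Line 8: ['memory', 'car', 'any'] (min_width=14, slack=4)
Line 9: ['network'] (min_width=7, slack=11)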